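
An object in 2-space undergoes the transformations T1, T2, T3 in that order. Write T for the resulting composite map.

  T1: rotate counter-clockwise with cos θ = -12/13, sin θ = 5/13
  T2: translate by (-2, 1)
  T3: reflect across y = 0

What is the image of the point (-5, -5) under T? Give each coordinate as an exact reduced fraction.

T(p) = (59/13, -48/13)

T1 rotate counter-clockwise with cos θ = -12/13, sin θ = 5/13: (-5, -5) → (85/13, 35/13)
T2 translate by (-2, 1): (85/13, 35/13) → (59/13, 48/13)
T3 reflect across y = 0: (59/13, 48/13) → (59/13, -48/13)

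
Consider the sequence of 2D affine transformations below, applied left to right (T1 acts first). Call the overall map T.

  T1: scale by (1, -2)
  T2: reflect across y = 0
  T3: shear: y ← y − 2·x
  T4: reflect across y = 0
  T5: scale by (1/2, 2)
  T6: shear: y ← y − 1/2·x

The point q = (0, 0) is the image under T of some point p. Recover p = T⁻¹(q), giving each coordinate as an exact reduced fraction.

p = (0, 0)

T1 = [1 0 0; 0 -2 0; 0 0 1]
T2·T1 = [1 0 0; 0 2 0; 0 0 1]
T3·…·T1 = [1 0 0; -2 2 0; 0 0 1]
T4·…·T1 = [1 0 0; 2 -2 0; 0 0 1]
T5·…·T1 = [1/2 0 0; 4 -4 0; 0 0 1]
T6·…·T1 = [1/2 0 0; 15/4 -4 0; 0 0 1]
det M = -2; M⁻¹ = [2 0 0; 15/8 -1/4 0; 0 0 1]
M⁻¹ · (0, 0)ᵀ = (0, 0)ᵀ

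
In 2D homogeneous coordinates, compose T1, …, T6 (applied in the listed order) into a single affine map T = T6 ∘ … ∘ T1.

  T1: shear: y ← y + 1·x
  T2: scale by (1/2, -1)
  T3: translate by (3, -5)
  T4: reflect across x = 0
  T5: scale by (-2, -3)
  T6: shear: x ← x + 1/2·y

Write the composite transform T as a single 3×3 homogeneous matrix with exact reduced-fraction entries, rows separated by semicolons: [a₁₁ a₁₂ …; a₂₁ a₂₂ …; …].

T = [5/2 3/2 27/2; 3 3 15; 0 0 1]

T1 = [1 0 0; 1 1 0; 0 0 1]
T2·T1 = [1/2 0 0; -1 -1 0; 0 0 1]
T3·…·T1 = [1/2 0 3; -1 -1 -5; 0 0 1]
T4·…·T1 = [-1/2 0 -3; -1 -1 -5; 0 0 1]
T5·…·T1 = [1 0 6; 3 3 15; 0 0 1]
T6·…·T1 = [5/2 3/2 27/2; 3 3 15; 0 0 1]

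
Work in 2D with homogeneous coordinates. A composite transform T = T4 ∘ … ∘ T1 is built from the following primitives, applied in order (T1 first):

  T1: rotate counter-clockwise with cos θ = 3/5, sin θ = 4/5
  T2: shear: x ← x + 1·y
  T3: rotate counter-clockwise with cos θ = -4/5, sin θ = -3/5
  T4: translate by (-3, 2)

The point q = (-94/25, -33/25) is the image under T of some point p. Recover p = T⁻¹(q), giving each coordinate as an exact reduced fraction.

p = (2, 1)

T1 = [3/5 -4/5 0; 4/5 3/5 0; 0 0 1]
T2·T1 = [7/5 -1/5 0; 4/5 3/5 0; 0 0 1]
T3·…·T1 = [-16/25 13/25 0; -37/25 -9/25 0; 0 0 1]
T4·…·T1 = [-16/25 13/25 -3; -37/25 -9/25 2; 0 0 1]
det M = 1; M⁻¹ = [-9/25 -13/25 -1/25; 37/25 -16/25 143/25; 0 0 1]
M⁻¹ · (-94/25, -33/25)ᵀ = (2, 1)ᵀ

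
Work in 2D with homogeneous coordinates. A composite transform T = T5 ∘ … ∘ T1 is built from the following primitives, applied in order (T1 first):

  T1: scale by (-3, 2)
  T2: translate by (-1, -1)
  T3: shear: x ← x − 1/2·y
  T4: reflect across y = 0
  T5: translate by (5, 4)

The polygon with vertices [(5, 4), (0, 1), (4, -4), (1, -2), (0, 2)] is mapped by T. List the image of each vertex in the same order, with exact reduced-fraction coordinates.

image vertices: (-29/2, -3), (7/2, 3), (-7/2, 13), (7/2, 9), (5/2, 1)

T1 scale by (-3, 2): (5, 4) → (-15, 8); (0, 1) → (0, 2); (4, -4) → (-12, -8); (1, -2) → (-3, -4); (0, 2) → (0, 4)
T2 translate by (-1, -1): (-15, 8) → (-16, 7); (0, 2) → (-1, 1); (-12, -8) → (-13, -9); (-3, -4) → (-4, -5); (0, 4) → (-1, 3)
T3 shear: x ← x − 1/2·y: (-16, 7) → (-39/2, 7); (-1, 1) → (-3/2, 1); (-13, -9) → (-17/2, -9); (-4, -5) → (-3/2, -5); (-1, 3) → (-5/2, 3)
T4 reflect across y = 0: (-39/2, 7) → (-39/2, -7); (-3/2, 1) → (-3/2, -1); (-17/2, -9) → (-17/2, 9); (-3/2, -5) → (-3/2, 5); (-5/2, 3) → (-5/2, -3)
T5 translate by (5, 4): (-39/2, -7) → (-29/2, -3); (-3/2, -1) → (7/2, 3); (-17/2, 9) → (-7/2, 13); (-3/2, 5) → (7/2, 9); (-5/2, -3) → (5/2, 1)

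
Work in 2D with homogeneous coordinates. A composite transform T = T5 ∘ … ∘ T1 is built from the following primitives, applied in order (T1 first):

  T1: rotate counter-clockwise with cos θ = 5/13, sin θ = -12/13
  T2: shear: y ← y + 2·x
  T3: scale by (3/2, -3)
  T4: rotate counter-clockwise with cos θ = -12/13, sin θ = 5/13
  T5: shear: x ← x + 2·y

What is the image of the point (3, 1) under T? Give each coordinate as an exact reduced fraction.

T1 rotate counter-clockwise with cos θ = 5/13, sin θ = -12/13: (3, 1) → (27/13, -31/13)
T2 shear: y ← y + 2·x: (27/13, -31/13) → (27/13, 23/13)
T3 scale by (3/2, -3): (27/13, 23/13) → (81/26, -69/13)
T4 rotate counter-clockwise with cos θ = -12/13, sin θ = 5/13: (81/26, -69/13) → (-141/169, 2061/338)
T5 shear: x ← x + 2·y: (-141/169, 2061/338) → (1920/169, 2061/338)

T(p) = (1920/169, 2061/338)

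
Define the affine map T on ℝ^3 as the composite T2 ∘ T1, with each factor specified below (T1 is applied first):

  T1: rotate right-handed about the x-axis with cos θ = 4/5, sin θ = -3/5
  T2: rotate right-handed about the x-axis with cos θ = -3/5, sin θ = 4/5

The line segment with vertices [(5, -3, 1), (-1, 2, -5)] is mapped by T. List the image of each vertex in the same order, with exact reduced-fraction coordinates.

image vertices: (5, -1, -3), (-1, 5, 2)

T1 rotate right-handed about the x-axis with cos θ = 4/5, sin θ = -3/5: (5, -3, 1) → (5, -9/5, 13/5); (-1, 2, -5) → (-1, -7/5, -26/5)
T2 rotate right-handed about the x-axis with cos θ = -3/5, sin θ = 4/5: (5, -9/5, 13/5) → (5, -1, -3); (-1, -7/5, -26/5) → (-1, 5, 2)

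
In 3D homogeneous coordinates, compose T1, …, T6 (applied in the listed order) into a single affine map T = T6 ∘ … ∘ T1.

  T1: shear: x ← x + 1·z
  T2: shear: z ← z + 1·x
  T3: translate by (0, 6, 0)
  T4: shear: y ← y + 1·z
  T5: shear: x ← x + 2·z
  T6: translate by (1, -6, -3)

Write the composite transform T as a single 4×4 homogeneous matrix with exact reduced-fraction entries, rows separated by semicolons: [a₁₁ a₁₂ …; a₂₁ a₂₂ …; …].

T = [3 0 5 1; 1 1 2 0; 1 0 2 -3; 0 0 0 1]

T1 = [1 0 1 0; 0 1 0 0; 0 0 1 0; 0 0 0 1]
T2·T1 = [1 0 1 0; 0 1 0 0; 1 0 2 0; 0 0 0 1]
T3·…·T1 = [1 0 1 0; 0 1 0 6; 1 0 2 0; 0 0 0 1]
T4·…·T1 = [1 0 1 0; 1 1 2 6; 1 0 2 0; 0 0 0 1]
T5·…·T1 = [3 0 5 0; 1 1 2 6; 1 0 2 0; 0 0 0 1]
T6·…·T1 = [3 0 5 1; 1 1 2 0; 1 0 2 -3; 0 0 0 1]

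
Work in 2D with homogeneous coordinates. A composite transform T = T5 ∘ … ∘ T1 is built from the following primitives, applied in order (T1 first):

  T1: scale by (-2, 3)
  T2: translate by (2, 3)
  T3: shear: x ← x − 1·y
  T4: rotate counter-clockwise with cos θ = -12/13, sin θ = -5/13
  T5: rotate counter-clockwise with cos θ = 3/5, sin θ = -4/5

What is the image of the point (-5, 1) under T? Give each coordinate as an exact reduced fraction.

T1 scale by (-2, 3): (-5, 1) → (10, 3)
T2 translate by (2, 3): (10, 3) → (12, 6)
T3 shear: x ← x − 1·y: (12, 6) → (6, 6)
T4 rotate counter-clockwise with cos θ = -12/13, sin θ = -5/13: (6, 6) → (-42/13, -102/13)
T5 rotate counter-clockwise with cos θ = 3/5, sin θ = -4/5: (-42/13, -102/13) → (-534/65, -138/65)

T(p) = (-534/65, -138/65)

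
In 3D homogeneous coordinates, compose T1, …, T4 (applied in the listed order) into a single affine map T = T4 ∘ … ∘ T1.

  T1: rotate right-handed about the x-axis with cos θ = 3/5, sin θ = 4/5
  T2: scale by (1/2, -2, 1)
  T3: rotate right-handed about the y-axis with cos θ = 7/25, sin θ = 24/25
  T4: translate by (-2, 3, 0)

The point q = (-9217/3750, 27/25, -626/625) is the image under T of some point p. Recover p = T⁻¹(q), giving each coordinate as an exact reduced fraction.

p = (5/3, 0, -6/5)

T1 = [1 0 0 0; 0 3/5 -4/5 0; 0 4/5 3/5 0; 0 0 0 1]
T2·T1 = [1/2 0 0 0; 0 -6/5 8/5 0; 0 4/5 3/5 0; 0 0 0 1]
T3·…·T1 = [7/50 96/125 72/125 0; 0 -6/5 8/5 0; -12/25 28/125 21/125 0; 0 0 0 1]
T4·…·T1 = [7/50 96/125 72/125 -2; 0 -6/5 8/5 3; -12/25 28/125 21/125 0; 0 0 0 1]
det M = -1; M⁻¹ = [14/25 0 -48/25 28/25; 96/125 -3/10 28/125 609/250; 72/125 2/5 21/125 -6/125; 0 0 0 1]
M⁻¹ · (-9217/3750, 27/25, -626/625)ᵀ = (5/3, 0, -6/5)ᵀ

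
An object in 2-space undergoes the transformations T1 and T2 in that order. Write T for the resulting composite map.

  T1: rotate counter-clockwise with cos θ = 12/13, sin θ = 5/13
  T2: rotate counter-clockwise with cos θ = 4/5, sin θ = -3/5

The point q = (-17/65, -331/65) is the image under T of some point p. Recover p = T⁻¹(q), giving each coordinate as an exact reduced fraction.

p = (1, -5)

T1 = [12/13 -5/13 0; 5/13 12/13 0; 0 0 1]
T2·T1 = [63/65 16/65 0; -16/65 63/65 0; 0 0 1]
det M = 1; M⁻¹ = [63/65 -16/65 0; 16/65 63/65 0; 0 0 1]
M⁻¹ · (-17/65, -331/65)ᵀ = (1, -5)ᵀ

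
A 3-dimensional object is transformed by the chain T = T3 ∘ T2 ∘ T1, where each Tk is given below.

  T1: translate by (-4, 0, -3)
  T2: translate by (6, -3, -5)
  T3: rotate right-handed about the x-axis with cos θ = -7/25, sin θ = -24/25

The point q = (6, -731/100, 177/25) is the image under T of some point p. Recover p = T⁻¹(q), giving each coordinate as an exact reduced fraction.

p = (4, -7/4, -1)

T1 = [1 0 0 -4; 0 1 0 0; 0 0 1 -3; 0 0 0 1]
T2·T1 = [1 0 0 2; 0 1 0 -3; 0 0 1 -8; 0 0 0 1]
T3·…·T1 = [1 0 0 2; 0 -7/25 24/25 -171/25; 0 -24/25 -7/25 128/25; 0 0 0 1]
det M = 1; M⁻¹ = [1 0 0 -2; 0 -7/25 -24/25 3; 0 24/25 -7/25 8; 0 0 0 1]
M⁻¹ · (6, -731/100, 177/25)ᵀ = (4, -7/4, -1)ᵀ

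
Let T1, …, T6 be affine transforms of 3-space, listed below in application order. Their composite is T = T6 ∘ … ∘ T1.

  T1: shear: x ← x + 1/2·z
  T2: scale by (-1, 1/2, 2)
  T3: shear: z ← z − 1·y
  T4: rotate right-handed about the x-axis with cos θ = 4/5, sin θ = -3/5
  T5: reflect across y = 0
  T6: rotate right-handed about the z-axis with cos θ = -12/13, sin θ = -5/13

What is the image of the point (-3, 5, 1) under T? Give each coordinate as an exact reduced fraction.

T1 shear: x ← x + 1/2·z: (-3, 5, 1) → (-5/2, 5, 1)
T2 scale by (-1, 1/2, 2): (-5/2, 5, 1) → (5/2, 5/2, 2)
T3 shear: z ← z − 1·y: (5/2, 5/2, 2) → (5/2, 5/2, -1/2)
T4 rotate right-handed about the x-axis with cos θ = 4/5, sin θ = -3/5: (5/2, 5/2, -1/2) → (5/2, 17/10, -19/10)
T5 reflect across y = 0: (5/2, 17/10, -19/10) → (5/2, -17/10, -19/10)
T6 rotate right-handed about the z-axis with cos θ = -12/13, sin θ = -5/13: (5/2, -17/10, -19/10) → (-77/26, 79/130, -19/10)

T(p) = (-77/26, 79/130, -19/10)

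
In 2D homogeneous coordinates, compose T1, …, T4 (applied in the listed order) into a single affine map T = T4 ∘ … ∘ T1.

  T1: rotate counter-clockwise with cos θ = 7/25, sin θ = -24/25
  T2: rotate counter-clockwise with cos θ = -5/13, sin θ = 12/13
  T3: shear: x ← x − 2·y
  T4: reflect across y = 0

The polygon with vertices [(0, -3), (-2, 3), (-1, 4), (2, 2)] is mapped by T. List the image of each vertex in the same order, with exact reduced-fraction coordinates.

T1 rotate counter-clockwise with cos θ = 7/25, sin θ = -24/25: (0, -3) → (-72/25, -21/25); (-2, 3) → (58/25, 69/25); (-1, 4) → (89/25, 52/25); (2, 2) → (62/25, -34/25)
T2 rotate counter-clockwise with cos θ = -5/13, sin θ = 12/13: (-72/25, -21/25) → (612/325, -759/325); (58/25, 69/25) → (-86/25, 27/25); (89/25, 52/25) → (-1069/325, 808/325); (62/25, -34/25) → (98/325, 914/325)
T3 shear: x ← x − 2·y: (612/325, -759/325) → (426/65, -759/325); (-86/25, 27/25) → (-28/5, 27/25); (-1069/325, 808/325) → (-537/65, 808/325); (98/325, 914/325) → (-346/65, 914/325)
T4 reflect across y = 0: (426/65, -759/325) → (426/65, 759/325); (-28/5, 27/25) → (-28/5, -27/25); (-537/65, 808/325) → (-537/65, -808/325); (-346/65, 914/325) → (-346/65, -914/325)

image vertices: (426/65, 759/325), (-28/5, -27/25), (-537/65, -808/325), (-346/65, -914/325)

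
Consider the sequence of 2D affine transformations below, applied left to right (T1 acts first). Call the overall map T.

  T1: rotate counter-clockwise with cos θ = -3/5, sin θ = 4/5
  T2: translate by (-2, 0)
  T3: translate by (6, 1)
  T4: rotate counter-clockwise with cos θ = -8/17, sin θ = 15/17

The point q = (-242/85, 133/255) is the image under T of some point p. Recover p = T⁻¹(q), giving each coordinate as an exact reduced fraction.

p = (7/3, 1)

T1 = [-3/5 -4/5 0; 4/5 -3/5 0; 0 0 1]
T2·T1 = [-3/5 -4/5 -2; 4/5 -3/5 0; 0 0 1]
T3·…·T1 = [-3/5 -4/5 4; 4/5 -3/5 1; 0 0 1]
T4·…·T1 = [-36/85 77/85 -47/17; -77/85 -36/85 52/17; 0 0 1]
det M = 1; M⁻¹ = [-36/85 -77/85 8/5; 77/85 -36/85 19/5; 0 0 1]
M⁻¹ · (-242/85, 133/255)ᵀ = (7/3, 1)ᵀ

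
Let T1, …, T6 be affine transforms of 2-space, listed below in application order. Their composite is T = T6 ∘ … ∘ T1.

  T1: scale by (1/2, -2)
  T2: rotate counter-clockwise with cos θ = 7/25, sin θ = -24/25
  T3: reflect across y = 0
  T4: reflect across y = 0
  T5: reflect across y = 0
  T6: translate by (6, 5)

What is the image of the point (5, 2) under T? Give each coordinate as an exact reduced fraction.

T1 scale by (1/2, -2): (5, 2) → (5/2, -4)
T2 rotate counter-clockwise with cos θ = 7/25, sin θ = -24/25: (5/2, -4) → (-157/50, -88/25)
T3 reflect across y = 0: (-157/50, -88/25) → (-157/50, 88/25)
T4 reflect across y = 0: (-157/50, 88/25) → (-157/50, -88/25)
T5 reflect across y = 0: (-157/50, -88/25) → (-157/50, 88/25)
T6 translate by (6, 5): (-157/50, 88/25) → (143/50, 213/25)

T(p) = (143/50, 213/25)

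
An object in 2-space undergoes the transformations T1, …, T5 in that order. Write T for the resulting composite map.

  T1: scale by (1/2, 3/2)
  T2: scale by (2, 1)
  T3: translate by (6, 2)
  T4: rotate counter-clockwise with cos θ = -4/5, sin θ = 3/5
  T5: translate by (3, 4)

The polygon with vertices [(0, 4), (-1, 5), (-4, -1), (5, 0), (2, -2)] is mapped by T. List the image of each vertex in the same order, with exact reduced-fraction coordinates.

T1 scale by (1/2, 3/2): (0, 4) → (0, 6); (-1, 5) → (-1/2, 15/2); (-4, -1) → (-2, -3/2); (5, 0) → (5/2, 0); (2, -2) → (1, -3)
T2 scale by (2, 1): (0, 6) → (0, 6); (-1/2, 15/2) → (-1, 15/2); (-2, -3/2) → (-4, -3/2); (5/2, 0) → (5, 0); (1, -3) → (2, -3)
T3 translate by (6, 2): (0, 6) → (6, 8); (-1, 15/2) → (5, 19/2); (-4, -3/2) → (2, 1/2); (5, 0) → (11, 2); (2, -3) → (8, -1)
T4 rotate counter-clockwise with cos θ = -4/5, sin θ = 3/5: (6, 8) → (-48/5, -14/5); (5, 19/2) → (-97/10, -23/5); (2, 1/2) → (-19/10, 4/5); (11, 2) → (-10, 5); (8, -1) → (-29/5, 28/5)
T5 translate by (3, 4): (-48/5, -14/5) → (-33/5, 6/5); (-97/10, -23/5) → (-67/10, -3/5); (-19/10, 4/5) → (11/10, 24/5); (-10, 5) → (-7, 9); (-29/5, 28/5) → (-14/5, 48/5)

image vertices: (-33/5, 6/5), (-67/10, -3/5), (11/10, 24/5), (-7, 9), (-14/5, 48/5)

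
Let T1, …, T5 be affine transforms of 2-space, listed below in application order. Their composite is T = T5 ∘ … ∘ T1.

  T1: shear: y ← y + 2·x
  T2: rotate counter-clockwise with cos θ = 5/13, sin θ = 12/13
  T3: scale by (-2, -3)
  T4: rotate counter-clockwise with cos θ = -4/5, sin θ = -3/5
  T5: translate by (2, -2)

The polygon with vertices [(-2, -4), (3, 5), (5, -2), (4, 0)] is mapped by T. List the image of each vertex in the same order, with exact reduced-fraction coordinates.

image vertices: (1394/65, -382/65), (-25, 4), (-1338/65, 644/65), (-254/13, 94/13)

T1 shear: y ← y + 2·x: (-2, -4) → (-2, -8); (3, 5) → (3, 11); (5, -2) → (5, 8); (4, 0) → (4, 8)
T2 rotate counter-clockwise with cos θ = 5/13, sin θ = 12/13: (-2, -8) → (86/13, -64/13); (3, 11) → (-9, 7); (5, 8) → (-71/13, 100/13); (4, 8) → (-76/13, 88/13)
T3 scale by (-2, -3): (86/13, -64/13) → (-172/13, 192/13); (-9, 7) → (18, -21); (-71/13, 100/13) → (142/13, -300/13); (-76/13, 88/13) → (152/13, -264/13)
T4 rotate counter-clockwise with cos θ = -4/5, sin θ = -3/5: (-172/13, 192/13) → (1264/65, -252/65); (18, -21) → (-27, 6); (142/13, -300/13) → (-1468/65, 774/65); (152/13, -264/13) → (-280/13, 120/13)
T5 translate by (2, -2): (1264/65, -252/65) → (1394/65, -382/65); (-27, 6) → (-25, 4); (-1468/65, 774/65) → (-1338/65, 644/65); (-280/13, 120/13) → (-254/13, 94/13)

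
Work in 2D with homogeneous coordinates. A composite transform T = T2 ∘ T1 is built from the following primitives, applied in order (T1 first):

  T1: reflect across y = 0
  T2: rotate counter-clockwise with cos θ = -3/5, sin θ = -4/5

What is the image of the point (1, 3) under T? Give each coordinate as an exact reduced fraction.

T(p) = (-3, 1)

T1 reflect across y = 0: (1, 3) → (1, -3)
T2 rotate counter-clockwise with cos θ = -3/5, sin θ = -4/5: (1, -3) → (-3, 1)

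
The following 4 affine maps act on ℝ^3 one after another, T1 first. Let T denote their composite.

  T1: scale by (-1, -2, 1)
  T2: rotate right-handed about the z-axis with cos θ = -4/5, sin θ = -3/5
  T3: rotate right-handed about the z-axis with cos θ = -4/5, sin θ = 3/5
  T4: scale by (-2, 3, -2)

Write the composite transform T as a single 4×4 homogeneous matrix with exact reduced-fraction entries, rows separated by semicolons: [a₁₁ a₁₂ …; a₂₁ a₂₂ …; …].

T = [2 0 0 0; 0 -6 0 0; 0 0 -2 0; 0 0 0 1]

T1 = [-1 0 0 0; 0 -2 0 0; 0 0 1 0; 0 0 0 1]
T2·T1 = [4/5 -6/5 0 0; 3/5 8/5 0 0; 0 0 1 0; 0 0 0 1]
T3·…·T1 = [-1 0 0 0; 0 -2 0 0; 0 0 1 0; 0 0 0 1]
T4·…·T1 = [2 0 0 0; 0 -6 0 0; 0 0 -2 0; 0 0 0 1]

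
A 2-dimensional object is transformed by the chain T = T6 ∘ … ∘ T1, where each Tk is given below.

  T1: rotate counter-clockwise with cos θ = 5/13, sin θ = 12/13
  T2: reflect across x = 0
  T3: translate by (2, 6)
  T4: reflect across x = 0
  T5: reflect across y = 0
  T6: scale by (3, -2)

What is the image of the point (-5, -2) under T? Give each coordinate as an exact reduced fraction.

T(p) = (-81/13, 16/13)

T1 rotate counter-clockwise with cos θ = 5/13, sin θ = 12/13: (-5, -2) → (-1/13, -70/13)
T2 reflect across x = 0: (-1/13, -70/13) → (1/13, -70/13)
T3 translate by (2, 6): (1/13, -70/13) → (27/13, 8/13)
T4 reflect across x = 0: (27/13, 8/13) → (-27/13, 8/13)
T5 reflect across y = 0: (-27/13, 8/13) → (-27/13, -8/13)
T6 scale by (3, -2): (-27/13, -8/13) → (-81/13, 16/13)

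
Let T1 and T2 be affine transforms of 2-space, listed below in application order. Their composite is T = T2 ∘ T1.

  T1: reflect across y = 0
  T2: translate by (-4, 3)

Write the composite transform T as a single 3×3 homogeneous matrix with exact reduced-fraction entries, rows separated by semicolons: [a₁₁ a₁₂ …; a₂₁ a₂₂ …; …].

T = [1 0 -4; 0 -1 3; 0 0 1]

T1 = [1 0 0; 0 -1 0; 0 0 1]
T2·T1 = [1 0 -4; 0 -1 3; 0 0 1]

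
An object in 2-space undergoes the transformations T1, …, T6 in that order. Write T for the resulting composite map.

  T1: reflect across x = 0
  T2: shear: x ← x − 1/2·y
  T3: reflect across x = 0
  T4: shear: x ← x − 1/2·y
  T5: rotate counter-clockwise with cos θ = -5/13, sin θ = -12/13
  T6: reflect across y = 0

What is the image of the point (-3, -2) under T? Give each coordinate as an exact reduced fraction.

T(p) = (-9/13, -46/13)

T1 reflect across x = 0: (-3, -2) → (3, -2)
T2 shear: x ← x − 1/2·y: (3, -2) → (4, -2)
T3 reflect across x = 0: (4, -2) → (-4, -2)
T4 shear: x ← x − 1/2·y: (-4, -2) → (-3, -2)
T5 rotate counter-clockwise with cos θ = -5/13, sin θ = -12/13: (-3, -2) → (-9/13, 46/13)
T6 reflect across y = 0: (-9/13, 46/13) → (-9/13, -46/13)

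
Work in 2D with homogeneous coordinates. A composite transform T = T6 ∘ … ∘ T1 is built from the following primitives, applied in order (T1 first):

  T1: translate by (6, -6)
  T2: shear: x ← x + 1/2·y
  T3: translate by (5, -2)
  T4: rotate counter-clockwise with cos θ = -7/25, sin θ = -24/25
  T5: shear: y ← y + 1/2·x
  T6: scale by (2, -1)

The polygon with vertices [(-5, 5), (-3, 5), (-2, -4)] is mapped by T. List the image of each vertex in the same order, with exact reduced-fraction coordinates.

T1 translate by (6, -6): (-5, 5) → (1, -1); (-3, 5) → (3, -1); (-2, -4) → (4, -10)
T2 shear: x ← x + 1/2·y: (1, -1) → (1/2, -1); (3, -1) → (5/2, -1); (4, -10) → (-1, -10)
T3 translate by (5, -2): (1/2, -1) → (11/2, -3); (5/2, -1) → (15/2, -3); (-1, -10) → (4, -12)
T4 rotate counter-clockwise with cos θ = -7/25, sin θ = -24/25: (11/2, -3) → (-221/50, -111/25); (15/2, -3) → (-249/50, -159/25); (4, -12) → (-316/25, -12/25)
T5 shear: y ← y + 1/2·x: (-221/50, -111/25) → (-221/50, -133/20); (-249/50, -159/25) → (-249/50, -177/20); (-316/25, -12/25) → (-316/25, -34/5)
T6 scale by (2, -1): (-221/50, -133/20) → (-221/25, 133/20); (-249/50, -177/20) → (-249/25, 177/20); (-316/25, -34/5) → (-632/25, 34/5)

image vertices: (-221/25, 133/20), (-249/25, 177/20), (-632/25, 34/5)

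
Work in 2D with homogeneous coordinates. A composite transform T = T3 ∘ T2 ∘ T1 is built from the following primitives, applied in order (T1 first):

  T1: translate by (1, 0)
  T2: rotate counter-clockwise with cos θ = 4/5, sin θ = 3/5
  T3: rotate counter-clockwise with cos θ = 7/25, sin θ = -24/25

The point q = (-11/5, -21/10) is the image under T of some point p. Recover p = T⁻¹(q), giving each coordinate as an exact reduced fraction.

T1 = [1 0 1; 0 1 0; 0 0 1]
T2·T1 = [4/5 -3/5 4/5; 3/5 4/5 3/5; 0 0 1]
T3·…·T1 = [4/5 3/5 4/5; -3/5 4/5 -3/5; 0 0 1]
det M = 1; M⁻¹ = [4/5 -3/5 -1; 3/5 4/5 0; 0 0 1]
M⁻¹ · (-11/5, -21/10)ᵀ = (-3/2, -3)ᵀ

p = (-3/2, -3)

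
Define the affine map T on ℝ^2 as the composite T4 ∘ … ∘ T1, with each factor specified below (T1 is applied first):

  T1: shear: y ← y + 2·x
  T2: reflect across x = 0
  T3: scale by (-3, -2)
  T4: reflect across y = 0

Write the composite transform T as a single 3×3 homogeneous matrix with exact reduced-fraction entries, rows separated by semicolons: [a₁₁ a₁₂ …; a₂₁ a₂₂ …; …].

T1 = [1 0 0; 2 1 0; 0 0 1]
T2·T1 = [-1 0 0; 2 1 0; 0 0 1]
T3·…·T1 = [3 0 0; -4 -2 0; 0 0 1]
T4·…·T1 = [3 0 0; 4 2 0; 0 0 1]

T = [3 0 0; 4 2 0; 0 0 1]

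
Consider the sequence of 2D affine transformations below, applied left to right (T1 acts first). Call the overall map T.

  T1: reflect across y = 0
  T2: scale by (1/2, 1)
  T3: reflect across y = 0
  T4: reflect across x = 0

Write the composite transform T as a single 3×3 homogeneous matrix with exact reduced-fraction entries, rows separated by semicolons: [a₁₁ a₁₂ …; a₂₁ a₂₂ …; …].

T1 = [1 0 0; 0 -1 0; 0 0 1]
T2·T1 = [1/2 0 0; 0 -1 0; 0 0 1]
T3·…·T1 = [1/2 0 0; 0 1 0; 0 0 1]
T4·…·T1 = [-1/2 0 0; 0 1 0; 0 0 1]

T = [-1/2 0 0; 0 1 0; 0 0 1]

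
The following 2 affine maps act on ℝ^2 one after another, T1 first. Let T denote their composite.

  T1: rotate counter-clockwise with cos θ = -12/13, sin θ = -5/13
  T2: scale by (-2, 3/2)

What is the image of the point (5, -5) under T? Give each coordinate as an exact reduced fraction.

T(p) = (170/13, 105/26)

T1 rotate counter-clockwise with cos θ = -12/13, sin θ = -5/13: (5, -5) → (-85/13, 35/13)
T2 scale by (-2, 3/2): (-85/13, 35/13) → (170/13, 105/26)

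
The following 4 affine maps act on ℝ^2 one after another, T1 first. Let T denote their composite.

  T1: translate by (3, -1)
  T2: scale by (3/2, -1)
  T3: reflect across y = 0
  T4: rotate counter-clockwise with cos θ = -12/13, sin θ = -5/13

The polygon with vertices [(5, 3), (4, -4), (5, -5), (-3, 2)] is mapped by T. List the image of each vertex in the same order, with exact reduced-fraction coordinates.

T1 translate by (3, -1): (5, 3) → (8, 2); (4, -4) → (7, -5); (5, -5) → (8, -6); (-3, 2) → (0, 1)
T2 scale by (3/2, -1): (8, 2) → (12, -2); (7, -5) → (21/2, 5); (8, -6) → (12, 6); (0, 1) → (0, -1)
T3 reflect across y = 0: (12, -2) → (12, 2); (21/2, 5) → (21/2, -5); (12, 6) → (12, -6); (0, -1) → (0, 1)
T4 rotate counter-clockwise with cos θ = -12/13, sin θ = -5/13: (12, 2) → (-134/13, -84/13); (21/2, -5) → (-151/13, 15/26); (12, -6) → (-174/13, 12/13); (0, 1) → (5/13, -12/13)

image vertices: (-134/13, -84/13), (-151/13, 15/26), (-174/13, 12/13), (5/13, -12/13)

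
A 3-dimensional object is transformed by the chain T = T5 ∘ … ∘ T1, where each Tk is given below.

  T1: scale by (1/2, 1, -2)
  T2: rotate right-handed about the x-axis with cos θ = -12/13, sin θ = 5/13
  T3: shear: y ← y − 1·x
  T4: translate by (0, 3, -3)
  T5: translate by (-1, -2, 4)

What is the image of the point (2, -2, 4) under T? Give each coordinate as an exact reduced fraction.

T1 scale by (1/2, 1, -2): (2, -2, 4) → (1, -2, -8)
T2 rotate right-handed about the x-axis with cos θ = -12/13, sin θ = 5/13: (1, -2, -8) → (1, 64/13, 86/13)
T3 shear: y ← y − 1·x: (1, 64/13, 86/13) → (1, 51/13, 86/13)
T4 translate by (0, 3, -3): (1, 51/13, 86/13) → (1, 90/13, 47/13)
T5 translate by (-1, -2, 4): (1, 90/13, 47/13) → (0, 64/13, 99/13)

T(p) = (0, 64/13, 99/13)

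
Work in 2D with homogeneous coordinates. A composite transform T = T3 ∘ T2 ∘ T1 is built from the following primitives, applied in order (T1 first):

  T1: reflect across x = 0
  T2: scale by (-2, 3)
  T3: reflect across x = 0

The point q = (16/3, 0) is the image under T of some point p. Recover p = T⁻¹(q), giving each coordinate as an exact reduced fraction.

p = (-8/3, 0)

T1 = [-1 0 0; 0 1 0; 0 0 1]
T2·T1 = [2 0 0; 0 3 0; 0 0 1]
T3·…·T1 = [-2 0 0; 0 3 0; 0 0 1]
det M = -6; M⁻¹ = [-1/2 0 0; 0 1/3 0; 0 0 1]
M⁻¹ · (16/3, 0)ᵀ = (-8/3, 0)ᵀ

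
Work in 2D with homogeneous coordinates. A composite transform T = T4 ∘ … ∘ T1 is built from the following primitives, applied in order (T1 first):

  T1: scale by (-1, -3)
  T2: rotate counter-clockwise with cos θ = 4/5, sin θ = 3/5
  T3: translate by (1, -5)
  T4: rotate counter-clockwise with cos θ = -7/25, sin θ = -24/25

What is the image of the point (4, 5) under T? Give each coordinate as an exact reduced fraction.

T1 scale by (-1, -3): (4, 5) → (-4, -15)
T2 rotate counter-clockwise with cos θ = 4/5, sin θ = 3/5: (-4, -15) → (29/5, -72/5)
T3 translate by (1, -5): (29/5, -72/5) → (34/5, -97/5)
T4 rotate counter-clockwise with cos θ = -7/25, sin θ = -24/25: (34/5, -97/5) → (-2566/125, -137/125)

T(p) = (-2566/125, -137/125)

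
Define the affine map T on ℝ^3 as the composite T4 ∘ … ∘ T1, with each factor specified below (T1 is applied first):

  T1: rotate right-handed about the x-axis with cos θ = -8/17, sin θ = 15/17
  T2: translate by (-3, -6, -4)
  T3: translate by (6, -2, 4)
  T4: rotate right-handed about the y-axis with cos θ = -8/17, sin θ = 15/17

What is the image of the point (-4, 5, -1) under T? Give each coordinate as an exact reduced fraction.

T(p) = (1381/289, -161/17, -409/289)

T1 rotate right-handed about the x-axis with cos θ = -8/17, sin θ = 15/17: (-4, 5, -1) → (-4, -25/17, 83/17)
T2 translate by (-3, -6, -4): (-4, -25/17, 83/17) → (-7, -127/17, 15/17)
T3 translate by (6, -2, 4): (-7, -127/17, 15/17) → (-1, -161/17, 83/17)
T4 rotate right-handed about the y-axis with cos θ = -8/17, sin θ = 15/17: (-1, -161/17, 83/17) → (1381/289, -161/17, -409/289)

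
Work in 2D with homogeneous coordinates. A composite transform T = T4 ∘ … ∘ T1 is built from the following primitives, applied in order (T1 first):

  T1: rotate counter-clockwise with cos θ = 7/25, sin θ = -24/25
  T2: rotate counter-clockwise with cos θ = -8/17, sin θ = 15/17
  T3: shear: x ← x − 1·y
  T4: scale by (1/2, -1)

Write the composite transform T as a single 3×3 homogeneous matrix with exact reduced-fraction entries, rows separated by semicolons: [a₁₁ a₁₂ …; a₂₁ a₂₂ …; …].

T1 = [7/25 24/25 0; -24/25 7/25 0; 0 0 1]
T2·T1 = [304/425 -297/425 0; 297/425 304/425 0; 0 0 1]
T3·…·T1 = [7/425 -601/425 0; 297/425 304/425 0; 0 0 1]
T4·…·T1 = [7/850 -601/850 0; -297/425 -304/425 0; 0 0 1]

T = [7/850 -601/850 0; -297/425 -304/425 0; 0 0 1]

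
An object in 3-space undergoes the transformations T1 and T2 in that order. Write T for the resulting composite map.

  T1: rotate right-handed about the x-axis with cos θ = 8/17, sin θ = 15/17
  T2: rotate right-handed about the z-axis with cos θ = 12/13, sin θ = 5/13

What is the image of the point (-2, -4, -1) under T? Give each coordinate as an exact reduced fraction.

T1 rotate right-handed about the x-axis with cos θ = 8/17, sin θ = 15/17: (-2, -4, -1) → (-2, -1, -4)
T2 rotate right-handed about the z-axis with cos θ = 12/13, sin θ = 5/13: (-2, -1, -4) → (-19/13, -22/13, -4)

T(p) = (-19/13, -22/13, -4)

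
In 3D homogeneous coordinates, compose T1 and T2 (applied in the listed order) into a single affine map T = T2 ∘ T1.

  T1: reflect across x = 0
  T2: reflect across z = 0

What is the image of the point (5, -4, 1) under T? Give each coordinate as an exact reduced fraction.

T1 reflect across x = 0: (5, -4, 1) → (-5, -4, 1)
T2 reflect across z = 0: (-5, -4, 1) → (-5, -4, -1)

T(p) = (-5, -4, -1)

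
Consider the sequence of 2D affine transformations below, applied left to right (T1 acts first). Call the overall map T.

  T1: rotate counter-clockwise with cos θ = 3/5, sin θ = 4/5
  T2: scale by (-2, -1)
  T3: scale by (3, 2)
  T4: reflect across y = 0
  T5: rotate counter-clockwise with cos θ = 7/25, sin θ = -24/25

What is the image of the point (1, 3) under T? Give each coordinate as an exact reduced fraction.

T(p) = (1002/125, -1114/125)

T1 rotate counter-clockwise with cos θ = 3/5, sin θ = 4/5: (1, 3) → (-9/5, 13/5)
T2 scale by (-2, -1): (-9/5, 13/5) → (18/5, -13/5)
T3 scale by (3, 2): (18/5, -13/5) → (54/5, -26/5)
T4 reflect across y = 0: (54/5, -26/5) → (54/5, 26/5)
T5 rotate counter-clockwise with cos θ = 7/25, sin θ = -24/25: (54/5, 26/5) → (1002/125, -1114/125)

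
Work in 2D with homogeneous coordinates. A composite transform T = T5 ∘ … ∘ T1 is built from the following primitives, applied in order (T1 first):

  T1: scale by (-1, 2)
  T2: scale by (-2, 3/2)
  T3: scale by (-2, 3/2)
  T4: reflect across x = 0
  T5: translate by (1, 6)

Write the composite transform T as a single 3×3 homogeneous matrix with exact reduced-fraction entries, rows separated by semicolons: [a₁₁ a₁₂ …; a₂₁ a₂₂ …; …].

T1 = [-1 0 0; 0 2 0; 0 0 1]
T2·T1 = [2 0 0; 0 3 0; 0 0 1]
T3·…·T1 = [-4 0 0; 0 9/2 0; 0 0 1]
T4·…·T1 = [4 0 0; 0 9/2 0; 0 0 1]
T5·…·T1 = [4 0 1; 0 9/2 6; 0 0 1]

T = [4 0 1; 0 9/2 6; 0 0 1]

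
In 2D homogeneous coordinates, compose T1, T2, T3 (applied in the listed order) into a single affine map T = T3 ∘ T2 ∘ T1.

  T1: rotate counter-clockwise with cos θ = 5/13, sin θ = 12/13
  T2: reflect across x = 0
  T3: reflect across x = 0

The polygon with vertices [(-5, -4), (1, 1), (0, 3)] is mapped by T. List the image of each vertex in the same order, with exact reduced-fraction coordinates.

T1 rotate counter-clockwise with cos θ = 5/13, sin θ = 12/13: (-5, -4) → (23/13, -80/13); (1, 1) → (-7/13, 17/13); (0, 3) → (-36/13, 15/13)
T2 reflect across x = 0: (23/13, -80/13) → (-23/13, -80/13); (-7/13, 17/13) → (7/13, 17/13); (-36/13, 15/13) → (36/13, 15/13)
T3 reflect across x = 0: (-23/13, -80/13) → (23/13, -80/13); (7/13, 17/13) → (-7/13, 17/13); (36/13, 15/13) → (-36/13, 15/13)

image vertices: (23/13, -80/13), (-7/13, 17/13), (-36/13, 15/13)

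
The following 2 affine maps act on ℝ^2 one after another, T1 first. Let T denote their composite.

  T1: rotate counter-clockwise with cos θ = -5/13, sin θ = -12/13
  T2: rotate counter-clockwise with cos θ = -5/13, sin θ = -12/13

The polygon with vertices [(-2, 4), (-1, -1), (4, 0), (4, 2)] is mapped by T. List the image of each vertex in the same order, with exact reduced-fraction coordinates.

image vertices: (-242/169, -716/169), (239/169, -1/169), (-476/169, 480/169), (-716/169, 242/169)

T1 rotate counter-clockwise with cos θ = -5/13, sin θ = -12/13: (-2, 4) → (58/13, 4/13); (-1, -1) → (-7/13, 17/13); (4, 0) → (-20/13, -48/13); (4, 2) → (4/13, -58/13)
T2 rotate counter-clockwise with cos θ = -5/13, sin θ = -12/13: (58/13, 4/13) → (-242/169, -716/169); (-7/13, 17/13) → (239/169, -1/169); (-20/13, -48/13) → (-476/169, 480/169); (4/13, -58/13) → (-716/169, 242/169)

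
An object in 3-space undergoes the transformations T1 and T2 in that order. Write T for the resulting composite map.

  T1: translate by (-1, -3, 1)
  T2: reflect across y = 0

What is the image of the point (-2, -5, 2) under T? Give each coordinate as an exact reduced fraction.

T(p) = (-3, 8, 3)

T1 translate by (-1, -3, 1): (-2, -5, 2) → (-3, -8, 3)
T2 reflect across y = 0: (-3, -8, 3) → (-3, 8, 3)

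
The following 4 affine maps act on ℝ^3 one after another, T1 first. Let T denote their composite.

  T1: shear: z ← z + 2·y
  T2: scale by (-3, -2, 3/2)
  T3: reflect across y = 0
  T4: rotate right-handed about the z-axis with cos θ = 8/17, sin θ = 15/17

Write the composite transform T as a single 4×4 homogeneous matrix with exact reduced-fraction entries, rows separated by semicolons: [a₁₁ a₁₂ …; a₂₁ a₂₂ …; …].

T = [-24/17 -30/17 0 0; -45/17 16/17 0 0; 0 3 3/2 0; 0 0 0 1]

T1 = [1 0 0 0; 0 1 0 0; 0 2 1 0; 0 0 0 1]
T2·T1 = [-3 0 0 0; 0 -2 0 0; 0 3 3/2 0; 0 0 0 1]
T3·…·T1 = [-3 0 0 0; 0 2 0 0; 0 3 3/2 0; 0 0 0 1]
T4·…·T1 = [-24/17 -30/17 0 0; -45/17 16/17 0 0; 0 3 3/2 0; 0 0 0 1]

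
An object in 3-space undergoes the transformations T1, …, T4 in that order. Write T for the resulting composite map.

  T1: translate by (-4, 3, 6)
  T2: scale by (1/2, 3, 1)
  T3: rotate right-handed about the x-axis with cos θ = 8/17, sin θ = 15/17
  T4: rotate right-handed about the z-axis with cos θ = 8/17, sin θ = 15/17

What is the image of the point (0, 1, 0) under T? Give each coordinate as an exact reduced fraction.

T(p) = (-362/289, -462/289, 228/17)

T1 translate by (-4, 3, 6): (0, 1, 0) → (-4, 4, 6)
T2 scale by (1/2, 3, 1): (-4, 4, 6) → (-2, 12, 6)
T3 rotate right-handed about the x-axis with cos θ = 8/17, sin θ = 15/17: (-2, 12, 6) → (-2, 6/17, 228/17)
T4 rotate right-handed about the z-axis with cos θ = 8/17, sin θ = 15/17: (-2, 6/17, 228/17) → (-362/289, -462/289, 228/17)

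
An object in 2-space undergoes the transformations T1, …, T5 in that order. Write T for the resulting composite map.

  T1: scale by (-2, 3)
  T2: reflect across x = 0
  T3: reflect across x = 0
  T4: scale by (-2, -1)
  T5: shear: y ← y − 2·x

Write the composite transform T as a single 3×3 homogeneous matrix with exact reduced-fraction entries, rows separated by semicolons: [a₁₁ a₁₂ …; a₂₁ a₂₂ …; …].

T1 = [-2 0 0; 0 3 0; 0 0 1]
T2·T1 = [2 0 0; 0 3 0; 0 0 1]
T3·…·T1 = [-2 0 0; 0 3 0; 0 0 1]
T4·…·T1 = [4 0 0; 0 -3 0; 0 0 1]
T5·…·T1 = [4 0 0; -8 -3 0; 0 0 1]

T = [4 0 0; -8 -3 0; 0 0 1]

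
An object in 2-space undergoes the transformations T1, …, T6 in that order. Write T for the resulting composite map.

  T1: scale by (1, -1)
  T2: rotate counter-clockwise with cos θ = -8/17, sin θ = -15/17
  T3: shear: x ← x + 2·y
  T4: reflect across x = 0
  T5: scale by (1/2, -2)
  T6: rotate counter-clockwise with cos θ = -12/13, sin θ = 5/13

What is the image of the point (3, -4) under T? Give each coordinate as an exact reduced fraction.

T(p) = (-1478/221, -1553/221)

T1 scale by (1, -1): (3, -4) → (3, 4)
T2 rotate counter-clockwise with cos θ = -8/17, sin θ = -15/17: (3, 4) → (36/17, -77/17)
T3 shear: x ← x + 2·y: (36/17, -77/17) → (-118/17, -77/17)
T4 reflect across x = 0: (-118/17, -77/17) → (118/17, -77/17)
T5 scale by (1/2, -2): (118/17, -77/17) → (59/17, 154/17)
T6 rotate counter-clockwise with cos θ = -12/13, sin θ = 5/13: (59/17, 154/17) → (-1478/221, -1553/221)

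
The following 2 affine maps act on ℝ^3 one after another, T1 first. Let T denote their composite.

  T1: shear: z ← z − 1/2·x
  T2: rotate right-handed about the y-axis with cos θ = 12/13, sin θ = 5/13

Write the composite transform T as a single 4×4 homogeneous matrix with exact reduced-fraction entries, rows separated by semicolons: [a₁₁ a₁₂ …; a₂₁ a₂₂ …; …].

T = [19/26 0 5/13 0; 0 1 0 0; -11/13 0 12/13 0; 0 0 0 1]

T1 = [1 0 0 0; 0 1 0 0; -1/2 0 1 0; 0 0 0 1]
T2·T1 = [19/26 0 5/13 0; 0 1 0 0; -11/13 0 12/13 0; 0 0 0 1]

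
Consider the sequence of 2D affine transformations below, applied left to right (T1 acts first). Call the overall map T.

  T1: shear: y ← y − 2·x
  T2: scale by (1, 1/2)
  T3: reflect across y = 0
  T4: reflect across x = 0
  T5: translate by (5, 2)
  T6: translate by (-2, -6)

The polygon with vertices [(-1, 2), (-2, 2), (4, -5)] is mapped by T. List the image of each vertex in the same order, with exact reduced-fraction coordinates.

T1 shear: y ← y − 2·x: (-1, 2) → (-1, 4); (-2, 2) → (-2, 6); (4, -5) → (4, -13)
T2 scale by (1, 1/2): (-1, 4) → (-1, 2); (-2, 6) → (-2, 3); (4, -13) → (4, -13/2)
T3 reflect across y = 0: (-1, 2) → (-1, -2); (-2, 3) → (-2, -3); (4, -13/2) → (4, 13/2)
T4 reflect across x = 0: (-1, -2) → (1, -2); (-2, -3) → (2, -3); (4, 13/2) → (-4, 13/2)
T5 translate by (5, 2): (1, -2) → (6, 0); (2, -3) → (7, -1); (-4, 13/2) → (1, 17/2)
T6 translate by (-2, -6): (6, 0) → (4, -6); (7, -1) → (5, -7); (1, 17/2) → (-1, 5/2)

image vertices: (4, -6), (5, -7), (-1, 5/2)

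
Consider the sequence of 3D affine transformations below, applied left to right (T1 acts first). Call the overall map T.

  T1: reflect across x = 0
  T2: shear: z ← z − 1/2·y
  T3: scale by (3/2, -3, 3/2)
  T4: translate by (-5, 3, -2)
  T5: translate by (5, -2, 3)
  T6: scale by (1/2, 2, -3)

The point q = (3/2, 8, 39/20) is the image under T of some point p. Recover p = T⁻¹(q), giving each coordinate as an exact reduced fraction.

T1 = [-1 0 0 0; 0 1 0 0; 0 0 1 0; 0 0 0 1]
T2·T1 = [-1 0 0 0; 0 1 0 0; 0 -1/2 1 0; 0 0 0 1]
T3·…·T1 = [-3/2 0 0 0; 0 -3 0 0; 0 -3/4 3/2 0; 0 0 0 1]
T4·…·T1 = [-3/2 0 0 -5; 0 -3 0 3; 0 -3/4 3/2 -2; 0 0 0 1]
T5·…·T1 = [-3/2 0 0 0; 0 -3 0 1; 0 -3/4 3/2 1; 0 0 0 1]
T6·…·T1 = [-3/4 0 0 0; 0 -6 0 2; 0 9/4 -9/2 -3; 0 0 0 1]
det M = -81/4; M⁻¹ = [-4/3 0 0 0; 0 -1/6 0 1/3; 0 -1/12 -2/9 -1/2; 0 0 0 1]
M⁻¹ · (3/2, 8, 39/20)ᵀ = (-2, -1, -8/5)ᵀ

p = (-2, -1, -8/5)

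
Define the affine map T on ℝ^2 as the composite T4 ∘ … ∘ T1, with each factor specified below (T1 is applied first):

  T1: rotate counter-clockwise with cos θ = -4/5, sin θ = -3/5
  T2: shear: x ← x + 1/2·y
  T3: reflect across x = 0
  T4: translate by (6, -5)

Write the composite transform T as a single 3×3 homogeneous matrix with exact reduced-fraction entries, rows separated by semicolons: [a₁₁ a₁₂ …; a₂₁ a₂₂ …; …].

T = [11/10 -1/5 6; -3/5 -4/5 -5; 0 0 1]

T1 = [-4/5 3/5 0; -3/5 -4/5 0; 0 0 1]
T2·T1 = [-11/10 1/5 0; -3/5 -4/5 0; 0 0 1]
T3·…·T1 = [11/10 -1/5 0; -3/5 -4/5 0; 0 0 1]
T4·…·T1 = [11/10 -1/5 6; -3/5 -4/5 -5; 0 0 1]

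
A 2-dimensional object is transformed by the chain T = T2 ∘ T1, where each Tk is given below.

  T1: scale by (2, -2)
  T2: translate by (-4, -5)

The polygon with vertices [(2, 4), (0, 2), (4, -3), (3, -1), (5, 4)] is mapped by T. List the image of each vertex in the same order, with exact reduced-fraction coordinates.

image vertices: (0, -13), (-4, -9), (4, 1), (2, -3), (6, -13)

T1 scale by (2, -2): (2, 4) → (4, -8); (0, 2) → (0, -4); (4, -3) → (8, 6); (3, -1) → (6, 2); (5, 4) → (10, -8)
T2 translate by (-4, -5): (4, -8) → (0, -13); (0, -4) → (-4, -9); (8, 6) → (4, 1); (6, 2) → (2, -3); (10, -8) → (6, -13)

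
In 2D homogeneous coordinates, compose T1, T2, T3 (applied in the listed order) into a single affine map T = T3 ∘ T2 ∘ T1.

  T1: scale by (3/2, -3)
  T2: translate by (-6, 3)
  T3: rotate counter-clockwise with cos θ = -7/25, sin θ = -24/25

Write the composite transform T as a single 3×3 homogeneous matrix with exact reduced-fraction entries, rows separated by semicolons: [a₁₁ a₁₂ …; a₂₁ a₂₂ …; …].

T1 = [3/2 0 0; 0 -3 0; 0 0 1]
T2·T1 = [3/2 0 -6; 0 -3 3; 0 0 1]
T3·…·T1 = [-21/50 -72/25 114/25; -36/25 21/25 123/25; 0 0 1]

T = [-21/50 -72/25 114/25; -36/25 21/25 123/25; 0 0 1]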